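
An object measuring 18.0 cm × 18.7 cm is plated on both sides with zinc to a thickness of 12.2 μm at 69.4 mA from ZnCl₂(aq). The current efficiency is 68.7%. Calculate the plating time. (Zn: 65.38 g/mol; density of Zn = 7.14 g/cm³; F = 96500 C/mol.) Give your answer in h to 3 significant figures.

101 h

Plated area = 2 × 18.0 × 18.7 = 673.2 cm²
Volume = 673.2 × 12.2×10⁻⁴ cm = 0.8213 cm³
m(Zn) = 0.8213 × 7.14 = 5.864 g
n(Zn) = 5.864 / 65.38 = 0.08969 mol; n(e⁻) = 2 × 0.08969 = 0.1794 mol
Q = 0.1794 × 96500 / 0.687 = 25200 C
t = 25200 / 0.0694 = 3.631×10^5 s = 101 h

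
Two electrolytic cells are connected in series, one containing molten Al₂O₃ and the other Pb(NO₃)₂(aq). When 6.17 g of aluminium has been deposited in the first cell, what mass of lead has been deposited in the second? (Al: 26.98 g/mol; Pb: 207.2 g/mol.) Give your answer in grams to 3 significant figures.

71.1 g

n(Al) = 6.17 / 26.98 = 0.2287 mol
Al³⁺ + 3e⁻ → Al, so n(e⁻) = 3 × 0.2287 = 0.6861 mol
The cells are in series, so the same charge (and hence the same n(e⁻) = 0.6861 mol) passes through both.
Pb²⁺ + 2e⁻ → Pb, so n(Pb) = 0.6861 / 2 = 0.3431 mol
m(Pb) = 0.3431 × 207.2 = 71.1 g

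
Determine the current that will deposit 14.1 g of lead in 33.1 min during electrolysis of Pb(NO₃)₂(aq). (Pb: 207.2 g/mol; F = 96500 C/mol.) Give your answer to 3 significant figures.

6.61 A

n(Pb) = 14.1 / 207.2 = 0.06805 mol
Pb²⁺ + 2e⁻ → Pb, so n(e⁻) = 2 × 0.06805 = 0.1361 mol
Q = 0.1361 × 96500 = 13130 C
I = Q / t = 13130 / 1986 s = 6.61 A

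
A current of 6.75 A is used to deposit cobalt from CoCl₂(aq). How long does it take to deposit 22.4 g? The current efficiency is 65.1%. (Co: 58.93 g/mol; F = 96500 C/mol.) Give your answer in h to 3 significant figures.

n(Co) = 22.4 / 58.93 = 0.3801 mol
Co²⁺ + 2e⁻ → Co, so n(e⁻) = 2 × 0.3801 = 0.7602 mol
Q = 0.7602 × 96500 / 0.651 = 1.127×10^5 C
t = Q / I = 1.127×10^5 / 6.75 = 16700 s = 4.64 h

4.64 h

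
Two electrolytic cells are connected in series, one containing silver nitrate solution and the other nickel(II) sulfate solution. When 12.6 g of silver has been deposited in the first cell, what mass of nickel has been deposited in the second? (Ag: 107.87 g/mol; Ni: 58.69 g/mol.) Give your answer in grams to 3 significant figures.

n(Ag) = 12.6 / 107.87 = 0.1168 mol
Ag⁺ + e⁻ → Ag, so n(e⁻) = 0.1168 mol
Since the cells are in series, n(e⁻) in the Ni cell is also 0.1168 mol.
Ni²⁺ + 2e⁻ → Ni, so n(Ni) = 0.1168 / 2 = 0.05840 mol
m(Ni) = 0.05840 × 58.69 = 3.43 g

3.43 g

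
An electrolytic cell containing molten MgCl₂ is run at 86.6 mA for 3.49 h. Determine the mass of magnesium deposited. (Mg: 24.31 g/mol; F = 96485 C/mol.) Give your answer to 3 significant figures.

0.137 g

Charge passed = 0.0866 × 12564 = 1088 C
Moles of electrons = 1088 / 96485 = 0.01128 mol
Mg²⁺ + 2e⁻ → Mg, so n(Mg) = 0.01128 / 2 = 0.005640 mol
m = 0.005640 × 24.31 = 0.137 g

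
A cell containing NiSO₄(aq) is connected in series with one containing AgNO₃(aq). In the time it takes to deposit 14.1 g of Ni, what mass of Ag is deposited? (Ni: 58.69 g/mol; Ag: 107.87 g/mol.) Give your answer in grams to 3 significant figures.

51.8 g

n(Ni) = 14.1 / 58.69 = 0.2402 mol
Ni²⁺ + 2e⁻ → Ni, so n(e⁻) = 2 × 0.2402 = 0.4804 mol
Same current for the same time ⇒ same n(e⁻) = 0.4804 mol in both cells.
Ag⁺ + e⁻ → Ag, so n(Ag) = 0.4804 mol
m(Ag) = 0.4804 × 107.87 = 51.8 g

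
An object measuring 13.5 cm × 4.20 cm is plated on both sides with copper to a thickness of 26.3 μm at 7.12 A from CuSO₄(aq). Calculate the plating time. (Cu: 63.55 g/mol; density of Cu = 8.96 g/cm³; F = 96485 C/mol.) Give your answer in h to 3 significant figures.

0.317 h

Plated area = 2 × 13.5 × 4.20 = 113.4 cm²
Volume = 113.4 × 26.3×10⁻⁴ cm = 0.2982 cm³
m(Cu) = 0.2982 × 8.96 = 2.672 g
n(Cu) = 2.672 / 63.55 = 0.04205 mol; n(e⁻) = 2 × 0.04205 = 0.08410 mol
Q = 0.08410 × 96485 = 8114 C
t = 8114 / 7.12 = 1140 s = 0.317 h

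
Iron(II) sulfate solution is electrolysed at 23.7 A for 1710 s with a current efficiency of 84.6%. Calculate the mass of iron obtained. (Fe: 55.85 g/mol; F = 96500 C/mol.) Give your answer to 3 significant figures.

Q = 23.7 × 1710 = 40530 C
n(e⁻) = 40530 / 96500 = 0.4200 mol
Fe²⁺ + 2e⁻ → Fe, so theoretical m(Fe) = 0.2100 × 55.85 = 11.73 g
Actual mass = 84.6% × 11.73 = 9.92 g

9.92 g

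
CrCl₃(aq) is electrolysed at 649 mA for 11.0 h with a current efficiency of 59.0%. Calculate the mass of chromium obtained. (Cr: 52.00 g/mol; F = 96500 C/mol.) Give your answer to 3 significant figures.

Q = 0.649 × 39600 = 25700 C
n(e⁻) = 25700 / 96500 = 0.2663 mol
Cr³⁺ + 3e⁻ → Cr, so theoretical m(Cr) = 0.08877 × 52.00 = 4.616 g
Actual mass = 59.0% × 4.616 = 2.72 g

2.72 g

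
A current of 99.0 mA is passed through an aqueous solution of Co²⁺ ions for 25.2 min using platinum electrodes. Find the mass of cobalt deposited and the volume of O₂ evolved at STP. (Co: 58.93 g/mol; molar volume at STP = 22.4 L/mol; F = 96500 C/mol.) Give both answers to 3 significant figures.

0.0457 g Co; 0.00869 L O₂

Q = 0.0990 × 1512 = 149.7 C; n(e⁻) = 149.7 / 96500 = 0.001551 mol
Cathode: Co²⁺ + 2e⁻ → Co → n(Co) = 0.001551/2 = 7.755×10^-4 mol → 0.0457 g
Anode: 2H₂O → O₂ + 4H⁺ + 4e⁻ → n(O₂) = 0.001551/4 = 3.878×10^-4 mol → 0.00869 L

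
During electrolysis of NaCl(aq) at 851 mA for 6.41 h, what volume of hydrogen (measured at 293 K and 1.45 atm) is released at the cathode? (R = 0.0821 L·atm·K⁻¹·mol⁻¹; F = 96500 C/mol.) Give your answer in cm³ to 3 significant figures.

1690 cm³

Q = It = 0.851 × 23076 = 19640 C
n(e⁻) = Q/F = 19640/96500 = 0.2035 mol
2H⁺ + 2e⁻ → H₂, so n(H₂) = 0.2035 / 2 = 0.1018 mol
V = nRT/P = 0.1018 × 0.0821 × 293 / 1.45 = 1.689 L
= 1690 cm³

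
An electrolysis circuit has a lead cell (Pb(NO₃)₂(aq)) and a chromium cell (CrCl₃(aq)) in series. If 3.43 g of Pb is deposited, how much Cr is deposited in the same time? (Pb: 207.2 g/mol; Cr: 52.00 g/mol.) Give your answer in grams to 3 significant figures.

n(Pb) = 3.43 / 207.2 = 0.01655 mol
Pb²⁺ + 2e⁻ → Pb, so n(e⁻) = 2 × 0.01655 = 0.03310 mol
In series, the same 0.03310 mol of electrons flows through the second cell.
Cr³⁺ + 3e⁻ → Cr, so n(Cr) = 0.03310 / 3 = 0.01103 mol
m(Cr) = 0.01103 × 52.00 = 0.574 g

0.574 g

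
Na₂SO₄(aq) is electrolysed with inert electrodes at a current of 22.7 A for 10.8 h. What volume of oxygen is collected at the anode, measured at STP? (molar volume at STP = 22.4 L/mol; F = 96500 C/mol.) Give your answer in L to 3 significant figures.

51.2 L

Charge passed = 22.7 × 38880 = 8.826×10^5 C
n(e⁻) = Q/F = 8.826×10^5/96500 = 9.146 mol
2H₂O → O₂ + 4H⁺ + 4e⁻, so n(O₂) = 9.146 / 4 = 2.287 mol
V = 2.287 × 22.4 = 51.23 L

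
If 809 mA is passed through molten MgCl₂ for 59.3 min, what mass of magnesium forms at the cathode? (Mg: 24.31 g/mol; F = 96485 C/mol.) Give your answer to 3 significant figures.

0.363 g

Q = It = 0.809 × 3558 = 2878 C
n(e⁻) = Q/F = 2878/96485 = 0.02983 mol
Mg²⁺ + 2e⁻ → Mg, so n(Mg) = 0.02983 / 2 = 0.01492 mol
m = 0.01492 × 24.31 = 0.363 g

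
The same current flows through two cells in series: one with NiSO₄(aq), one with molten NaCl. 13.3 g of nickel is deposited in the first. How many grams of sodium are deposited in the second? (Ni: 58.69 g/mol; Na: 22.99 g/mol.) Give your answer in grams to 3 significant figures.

n(Ni) = 13.3 / 58.69 = 0.2266 mol
Ni²⁺ + 2e⁻ → Ni, so n(e⁻) = 2 × 0.2266 = 0.4532 mol
The cells are in series, so the same charge (and hence the same n(e⁻) = 0.4532 mol) passes through both.
Na⁺ + e⁻ → Na, so n(Na) = 0.4532 mol
m(Na) = 0.4532 × 22.99 = 10.4 g

10.4 g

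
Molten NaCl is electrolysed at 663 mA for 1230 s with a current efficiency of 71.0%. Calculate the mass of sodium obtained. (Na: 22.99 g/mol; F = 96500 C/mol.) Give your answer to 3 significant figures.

0.138 g

Q = 0.663 × 1230 = 815.5 C
n(e⁻) = 815.5 / 96500 = 0.008451 mol
Na⁺ + e⁻ → Na, so theoretical m(Na) = 0.008451 × 22.99 = 0.1943 g
Actual mass = 71.0% × 0.1943 = 0.138 g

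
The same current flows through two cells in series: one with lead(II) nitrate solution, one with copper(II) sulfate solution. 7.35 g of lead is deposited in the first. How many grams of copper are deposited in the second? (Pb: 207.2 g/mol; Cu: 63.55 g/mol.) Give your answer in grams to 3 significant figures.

n(Pb) = 7.35 / 207.2 = 0.03547 mol
Pb²⁺ + 2e⁻ → Pb, so n(e⁻) = 2 × 0.03547 = 0.07094 mol
Since the cells are in series, n(e⁻) in the Cu cell is also 0.07094 mol.
Cu²⁺ + 2e⁻ → Cu, so n(Cu) = 0.07094 / 2 = 0.03547 mol
m(Cu) = 0.03547 × 63.55 = 2.25 g

2.25 g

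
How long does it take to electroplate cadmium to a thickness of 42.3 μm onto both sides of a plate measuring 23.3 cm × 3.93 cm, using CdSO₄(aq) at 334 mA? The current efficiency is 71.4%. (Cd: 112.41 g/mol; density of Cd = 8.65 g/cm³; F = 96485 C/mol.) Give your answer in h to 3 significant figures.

13.4 h

Plated area = 2 × 23.3 × 3.93 = 183.1 cm²
Volume = 183.1 × 42.3×10⁻⁴ cm = 0.7745 cm³
m(Cd) = 0.7745 × 8.65 = 6.699 g
n(Cd) = 6.699 / 112.41 = 0.05959 mol; n(e⁻) = 2 × 0.05959 = 0.1192 mol
Q = 0.1192 × 96485 / 0.714 = 16110 C
t = 16110 / 0.334 = 48230 s = 13.4 h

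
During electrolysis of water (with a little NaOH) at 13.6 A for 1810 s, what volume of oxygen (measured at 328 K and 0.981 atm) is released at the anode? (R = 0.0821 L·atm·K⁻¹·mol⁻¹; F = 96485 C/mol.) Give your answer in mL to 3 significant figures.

Q = 13.6 A × 1810 s = 24620 C
n(e⁻) = 24620 / 96485 = 0.2552 mol
2H₂O → O₂ + 4H⁺ + 4e⁻, so n(O₂) = 0.2552 / 4 = 0.06380 mol
V = nRT/P = 0.06380 × 0.0821 × 328 / 0.981 = 1.751 L
= 1750 mL

1750 mL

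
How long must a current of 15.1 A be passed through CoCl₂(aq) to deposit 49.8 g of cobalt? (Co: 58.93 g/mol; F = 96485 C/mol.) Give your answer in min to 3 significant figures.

180 min

n(Co) = 49.8 / 58.93 = 0.8451 mol
Co²⁺ + 2e⁻ → Co, so n(e⁻) = 2 × 0.8451 = 1.690 mol
Q = 1.690 × 96485 = 1.631×10^5 C
t = Q / I = 1.631×10^5 / 15.1 = 10800 s = 180 min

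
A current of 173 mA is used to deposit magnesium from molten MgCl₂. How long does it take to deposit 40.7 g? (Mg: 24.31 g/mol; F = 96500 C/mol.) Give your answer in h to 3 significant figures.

n(Mg) = 40.7 / 24.31 = 1.674 mol
Mg²⁺ + 2e⁻ → Mg, so n(e⁻) = 2 × 1.674 = 3.348 mol
Q = 3.348 × 96500 = 3.231×10^5 C
t = Q / I = 3.231×10^5 / 0.173 = 1.868×10^6 s = 519 h

519 h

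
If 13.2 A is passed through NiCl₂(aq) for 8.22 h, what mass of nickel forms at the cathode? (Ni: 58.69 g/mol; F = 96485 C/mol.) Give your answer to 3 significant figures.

Charge passed = 13.2 × 29592 = 3.906×10^5 C
Moles of electrons = 3.906×10^5 / 96485 = 4.048 mol
Ni²⁺ + 2e⁻ → Ni, so n(Ni) = 4.048 / 2 = 2.024 mol
m = 2.024 × 58.69 = 119 g

119 g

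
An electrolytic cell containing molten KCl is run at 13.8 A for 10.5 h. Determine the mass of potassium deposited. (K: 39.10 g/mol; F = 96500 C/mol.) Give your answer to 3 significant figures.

211 g

Q = 13.8 A × 37800 s = 5.216×10^5 C
Moles of electrons = 5.216×10^5 / 96500 = 5.405 mol
K⁺ + e⁻ → K, so n(K) = 5.405 mol
m = 5.405 × 39.10 = 211 g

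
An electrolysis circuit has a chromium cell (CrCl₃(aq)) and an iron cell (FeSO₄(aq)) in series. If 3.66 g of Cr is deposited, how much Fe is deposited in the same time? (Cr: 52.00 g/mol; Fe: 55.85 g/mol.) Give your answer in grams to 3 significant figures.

n(Cr) = 3.66 / 52.00 = 0.07038 mol
Cr³⁺ + 3e⁻ → Cr, so n(e⁻) = 3 × 0.07038 = 0.2111 mol
The cells are in series, so the same charge (and hence the same n(e⁻) = 0.2111 mol) passes through both.
Fe²⁺ + 2e⁻ → Fe, so n(Fe) = 0.2111 / 2 = 0.1056 mol
m(Fe) = 0.1056 × 55.85 = 5.90 g

5.90 g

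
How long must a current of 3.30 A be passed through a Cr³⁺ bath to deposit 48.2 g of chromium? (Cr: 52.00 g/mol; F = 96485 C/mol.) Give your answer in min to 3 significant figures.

1360 min

n(Cr) = 48.2 / 52.00 = 0.9269 mol
Cr³⁺ + 3e⁻ → Cr, so n(e⁻) = 3 × 0.9269 = 2.781 mol
Q = 2.781 × 96485 = 2.683×10^5 C
t = Q / I = 2.683×10^5 / 3.30 = 81300 s = 1360 min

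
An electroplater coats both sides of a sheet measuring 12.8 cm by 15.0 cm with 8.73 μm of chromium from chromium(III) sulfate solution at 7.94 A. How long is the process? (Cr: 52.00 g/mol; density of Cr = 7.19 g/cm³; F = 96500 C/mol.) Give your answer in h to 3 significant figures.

0.469 h

Plated area = 2 × 12.8 × 15.0 = 384.0 cm²
Volume = 384.0 × 8.73×10⁻⁴ cm = 0.3352 cm³
m(Cr) = 0.3352 × 7.19 = 2.410 g
n(Cr) = 2.410 / 52.00 = 0.04635 mol; n(e⁻) = 3 × 0.04635 = 0.1391 mol
Q = 0.1391 × 96500 = 13420 C
t = 13420 / 7.94 = 1690 s = 0.469 h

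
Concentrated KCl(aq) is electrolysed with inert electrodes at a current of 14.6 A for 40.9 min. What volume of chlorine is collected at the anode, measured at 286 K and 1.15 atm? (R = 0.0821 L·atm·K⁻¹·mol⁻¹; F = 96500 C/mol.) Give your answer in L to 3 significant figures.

3.79 L

Q = 14.6 A × 2454 s = 35830 C
n(e⁻) = Q/F = 35830/96500 = 0.3713 mol
2Cl⁻ → Cl₂ + 2e⁻, so n(Cl₂) = 0.3713 / 2 = 0.1857 mol
V = nRT/P = 0.1857 × 0.0821 × 286 / 1.15 = 3.792 L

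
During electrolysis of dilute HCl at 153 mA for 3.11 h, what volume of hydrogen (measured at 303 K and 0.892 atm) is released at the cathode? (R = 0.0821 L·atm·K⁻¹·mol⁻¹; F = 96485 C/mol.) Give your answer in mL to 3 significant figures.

Charge passed = 0.153 × 11196 = 1713 C
Moles of electrons = 1713 / 96485 = 0.01775 mol
2H⁺ + 2e⁻ → H₂, so n(H₂) = 0.01775 / 2 = 0.008875 mol
V = nRT/P = 0.008875 × 0.0821 × 303 / 0.892 = 0.2475 L
= 248 mL

248 mL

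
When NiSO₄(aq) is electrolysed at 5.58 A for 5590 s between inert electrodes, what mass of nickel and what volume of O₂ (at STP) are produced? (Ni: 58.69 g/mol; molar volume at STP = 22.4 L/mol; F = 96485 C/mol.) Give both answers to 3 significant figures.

Q = 5.58 × 5590 = 31190 C; n(e⁻) = 31190 / 96485 = 0.3233 mol
Cathode: Ni²⁺ + 2e⁻ → Ni → n(Ni) = 0.3233/2 = 0.1617 mol → 9.49 g
Anode: 2H₂O → O₂ + 4H⁺ + 4e⁻ → n(O₂) = 0.3233/4 = 0.08083 mol → 1.81 L

9.49 g Ni; 1.81 L O₂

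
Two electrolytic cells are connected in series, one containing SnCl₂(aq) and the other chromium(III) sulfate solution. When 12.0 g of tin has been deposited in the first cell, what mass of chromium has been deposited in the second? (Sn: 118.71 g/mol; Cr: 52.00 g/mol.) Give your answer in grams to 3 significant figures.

3.50 g

n(Sn) = 12.0 / 118.71 = 0.1011 mol
Sn²⁺ + 2e⁻ → Sn, so n(e⁻) = 2 × 0.1011 = 0.2022 mol
The cells are in series, so the same charge (and hence the same n(e⁻) = 0.2022 mol) passes through both.
Cr³⁺ + 3e⁻ → Cr, so n(Cr) = 0.2022 / 3 = 0.06740 mol
m(Cr) = 0.06740 × 52.00 = 3.50 g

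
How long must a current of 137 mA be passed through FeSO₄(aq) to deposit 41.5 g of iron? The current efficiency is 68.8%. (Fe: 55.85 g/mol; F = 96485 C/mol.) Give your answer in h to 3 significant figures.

423 h

n(Fe) = 41.5 / 55.85 = 0.7431 mol
Fe²⁺ + 2e⁻ → Fe, so n(e⁻) = 2 × 0.7431 = 1.486 mol
Q = 1.486 × 96485 / 0.688 = 2.084×10^5 C
t = Q / I = 2.084×10^5 / 0.137 = 1.521×10^6 s = 423 h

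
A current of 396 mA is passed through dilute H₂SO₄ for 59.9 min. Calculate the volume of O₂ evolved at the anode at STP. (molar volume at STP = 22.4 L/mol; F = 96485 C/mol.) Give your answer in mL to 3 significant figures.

82.6 mL

Charge passed = 0.396 × 3594 = 1423 C
Moles of electrons = 1423 / 96485 = 0.01475 mol
2H₂O → O₂ + 4H⁺ + 4e⁻, so n(O₂) = 0.01475 / 4 = 0.003688 mol
V = 0.003688 × 22.4 = 0.08261 L
= 82.6 mL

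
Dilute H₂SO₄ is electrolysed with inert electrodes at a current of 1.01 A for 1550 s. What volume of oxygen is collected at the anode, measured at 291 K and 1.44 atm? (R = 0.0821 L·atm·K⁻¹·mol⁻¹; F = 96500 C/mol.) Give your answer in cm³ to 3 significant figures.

67.3 cm³

Q = It = 1.01 × 1550 = 1566 C
n(e⁻) = Q/F = 1566/96500 = 0.01623 mol
2H₂O → O₂ + 4H⁺ + 4e⁻, so n(O₂) = 0.01623 / 4 = 0.004058 mol
V = nRT/P = 0.004058 × 0.0821 × 291 / 1.44 = 0.06733 L
= 67.3 cm³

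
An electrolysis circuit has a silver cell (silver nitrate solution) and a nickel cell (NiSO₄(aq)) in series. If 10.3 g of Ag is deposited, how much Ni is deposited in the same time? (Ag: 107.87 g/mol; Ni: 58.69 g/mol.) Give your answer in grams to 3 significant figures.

2.80 g

n(Ag) = 10.3 / 107.87 = 0.09549 mol
Ag⁺ + e⁻ → Ag, so n(e⁻) = 0.09549 mol
Since the cells are in series, n(e⁻) in the Ni cell is also 0.09549 mol.
Ni²⁺ + 2e⁻ → Ni, so n(Ni) = 0.09549 / 2 = 0.04775 mol
m(Ni) = 0.04775 × 58.69 = 2.80 g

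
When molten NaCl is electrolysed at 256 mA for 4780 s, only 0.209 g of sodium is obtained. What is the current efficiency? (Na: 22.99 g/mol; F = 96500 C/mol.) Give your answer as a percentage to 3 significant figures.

71.7%

Q = 0.256 × 4780 = 1224 C
n(e⁻) = 1224 / 96500 = 0.01268 mol
Na⁺ + e⁻ → Na, so theoretical n(Na) = 0.01268 mol → 0.2915 g
Efficiency = 0.209 / 0.2915 = 0.7170 = 71.7%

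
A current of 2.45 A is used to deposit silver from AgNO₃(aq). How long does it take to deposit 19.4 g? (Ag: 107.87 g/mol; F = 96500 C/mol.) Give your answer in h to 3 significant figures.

n(Ag) = 19.4 / 107.87 = 0.1798 mol
Ag⁺ + e⁻ → Ag, so n(e⁻) = 0.1798 mol
Q = 0.1798 × 96500 = 17350 C
t = Q / I = 17350 / 2.45 = 7082 s = 1.97 h

1.97 h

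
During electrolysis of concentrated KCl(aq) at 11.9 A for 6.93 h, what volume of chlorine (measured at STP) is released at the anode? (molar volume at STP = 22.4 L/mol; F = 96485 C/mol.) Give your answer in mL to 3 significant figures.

34500 mL

Q = 11.9 A × 24948 s = 2.969×10^5 C
Moles of electrons = 2.969×10^5 / 96485 = 3.077 mol
2Cl⁻ → Cl₂ + 2e⁻, so n(Cl₂) = 3.077 / 2 = 1.539 mol
V = 1.539 × 22.4 = 34.47 L
= 34500 mL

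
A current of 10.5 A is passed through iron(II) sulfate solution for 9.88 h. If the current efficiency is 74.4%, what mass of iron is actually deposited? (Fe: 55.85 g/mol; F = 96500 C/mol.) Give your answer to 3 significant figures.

Q = 10.5 × 35568 = 3.735×10^5 C
n(e⁻) = 3.735×10^5 / 96500 = 3.870 mol
Fe²⁺ + 2e⁻ → Fe, so theoretical m(Fe) = 1.935 × 55.85 = 108.1 g
Actual mass = 74.4% × 108.1 = 80.4 g

80.4 g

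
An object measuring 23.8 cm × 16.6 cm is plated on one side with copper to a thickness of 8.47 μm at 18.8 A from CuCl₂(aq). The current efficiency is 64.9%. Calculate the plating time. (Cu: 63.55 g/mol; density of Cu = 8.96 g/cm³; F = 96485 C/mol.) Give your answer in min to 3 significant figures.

Plated area = 23.8 × 16.6 = 395.1 cm²
Volume = 395.1 × 8.47×10⁻⁴ cm = 0.3346 cm³
m(Cu) = 0.3346 × 8.96 = 2.998 g
n(Cu) = 2.998 / 63.55 = 0.04718 mol; n(e⁻) = 2 × 0.04718 = 0.09436 mol
Q = 0.09436 × 96485 / 0.649 = 14030 C
t = 14030 / 18.8 = 746.3 s = 12.4 min

12.4 min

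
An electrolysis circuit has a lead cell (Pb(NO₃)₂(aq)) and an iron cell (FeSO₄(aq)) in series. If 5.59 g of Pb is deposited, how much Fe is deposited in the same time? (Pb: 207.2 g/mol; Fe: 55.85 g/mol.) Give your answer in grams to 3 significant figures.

1.51 g

n(Pb) = 5.59 / 207.2 = 0.02698 mol
Pb²⁺ + 2e⁻ → Pb, so n(e⁻) = 2 × 0.02698 = 0.05396 mol
The cells are in series, so the same charge (and hence the same n(e⁻) = 0.05396 mol) passes through both.
Fe²⁺ + 2e⁻ → Fe, so n(Fe) = 0.05396 / 2 = 0.02698 mol
m(Fe) = 0.02698 × 55.85 = 1.51 g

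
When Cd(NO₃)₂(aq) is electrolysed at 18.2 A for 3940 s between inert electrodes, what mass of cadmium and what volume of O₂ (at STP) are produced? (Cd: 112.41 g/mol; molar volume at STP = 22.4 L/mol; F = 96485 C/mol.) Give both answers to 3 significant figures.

41.8 g Cd; 4.16 L O₂

Q = 18.2 × 3940 = 71710 C; n(e⁻) = 71710 / 96485 = 0.7432 mol
Cathode: Cd²⁺ + 2e⁻ → Cd → n(Cd) = 0.7432/2 = 0.3716 mol → 41.8 g
Anode: 2H₂O → O₂ + 4H⁺ + 4e⁻ → n(O₂) = 0.7432/4 = 0.1858 mol → 4.16 L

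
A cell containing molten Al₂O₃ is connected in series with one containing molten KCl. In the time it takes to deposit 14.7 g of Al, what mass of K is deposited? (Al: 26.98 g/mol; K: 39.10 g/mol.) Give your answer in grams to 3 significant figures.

n(Al) = 14.7 / 26.98 = 0.5448 mol
Al³⁺ + 3e⁻ → Al, so n(e⁻) = 3 × 0.5448 = 1.634 mol
Since the cells are in series, n(e⁻) in the K cell is also 1.634 mol.
K⁺ + e⁻ → K, so n(K) = 1.634 mol
m(K) = 1.634 × 39.10 = 63.9 g

63.9 g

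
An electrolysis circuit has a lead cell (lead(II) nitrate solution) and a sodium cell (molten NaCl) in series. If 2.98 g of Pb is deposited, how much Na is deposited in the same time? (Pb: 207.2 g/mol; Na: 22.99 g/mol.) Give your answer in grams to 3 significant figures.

n(Pb) = 2.98 / 207.2 = 0.01438 mol
Pb²⁺ + 2e⁻ → Pb, so n(e⁻) = 2 × 0.01438 = 0.02876 mol
In series, the same 0.02876 mol of electrons flows through the second cell.
Na⁺ + e⁻ → Na, so n(Na) = 0.02876 mol
m(Na) = 0.02876 × 22.99 = 0.661 g

0.661 g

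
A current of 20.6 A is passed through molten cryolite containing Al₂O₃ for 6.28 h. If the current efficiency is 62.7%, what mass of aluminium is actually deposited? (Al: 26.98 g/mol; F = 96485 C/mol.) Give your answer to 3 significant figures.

Q = 20.6 × 22608 = 4.657×10^5 C
n(e⁻) = 4.657×10^5 / 96485 = 4.827 mol
Al³⁺ + 3e⁻ → Al, so theoretical m(Al) = 1.609 × 26.98 = 43.41 g
Actual mass = 62.7% × 43.41 = 27.2 g

27.2 g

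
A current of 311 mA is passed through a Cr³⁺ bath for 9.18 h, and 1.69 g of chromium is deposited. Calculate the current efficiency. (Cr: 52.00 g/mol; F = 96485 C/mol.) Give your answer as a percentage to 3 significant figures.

Q = 0.311 × 33048 = 10280 C
n(e⁻) = 10280 / 96485 = 0.1065 mol
Cr³⁺ + 3e⁻ → Cr, so theoretical n(Cr) = 0.03550 mol → 1.846 g
Efficiency = 1.69 / 1.846 = 0.9155 = 91.5%

91.5%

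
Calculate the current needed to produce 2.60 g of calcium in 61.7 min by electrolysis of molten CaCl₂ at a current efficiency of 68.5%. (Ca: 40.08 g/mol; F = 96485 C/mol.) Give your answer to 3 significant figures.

n(Ca) = 2.60 / 40.08 = 0.06487 mol
Ca²⁺ + 2e⁻ → Ca, so n(e⁻) = 2 × 0.06487 = 0.1297 mol
Q = 0.1297 × 96485 / 0.685 = 18270 C
I = Q / t = 18270 / 3702 s = 4.94 A

4.94 A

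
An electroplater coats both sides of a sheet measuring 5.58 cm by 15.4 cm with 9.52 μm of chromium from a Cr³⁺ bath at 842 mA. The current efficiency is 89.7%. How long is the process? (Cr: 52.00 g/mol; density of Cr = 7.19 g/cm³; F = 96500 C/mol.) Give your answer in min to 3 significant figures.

Plated area = 2 × 5.58 × 15.4 = 171.9 cm²
Volume = 171.9 × 9.52×10⁻⁴ cm = 0.1636 cm³
m(Cr) = 0.1636 × 7.19 = 1.176 g
n(Cr) = 1.176 / 52.00 = 0.02262 mol; n(e⁻) = 3 × 0.02262 = 0.06786 mol
Q = 0.06786 × 96500 / 0.897 = 7300 C
t = 7300 / 0.842 = 8670 s = 145 min

145 min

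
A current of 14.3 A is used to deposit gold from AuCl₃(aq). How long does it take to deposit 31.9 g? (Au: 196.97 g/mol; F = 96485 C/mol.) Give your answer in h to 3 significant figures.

n(Au) = 31.9 / 196.97 = 0.1620 mol
Au³⁺ + 3e⁻ → Au, so n(e⁻) = 3 × 0.1620 = 0.4860 mol
Q = 0.4860 × 96485 = 46890 C
t = Q / I = 46890 / 14.3 = 3279 s = 0.911 h

0.911 h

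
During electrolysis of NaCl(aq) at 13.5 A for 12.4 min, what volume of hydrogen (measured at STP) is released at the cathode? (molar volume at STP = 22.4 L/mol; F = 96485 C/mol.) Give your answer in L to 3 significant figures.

Q = It = 13.5 × 744 = 10040 C
n(e⁻) = Q/F = 10040/96485 = 0.1041 mol
2H⁺ + 2e⁻ → H₂, so n(H₂) = 0.1041 / 2 = 0.05205 mol
V = 0.05205 × 22.4 = 1.166 L

1.17 L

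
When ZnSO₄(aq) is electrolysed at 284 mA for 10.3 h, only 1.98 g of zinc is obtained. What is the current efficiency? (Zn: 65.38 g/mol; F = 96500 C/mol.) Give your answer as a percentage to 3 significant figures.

Q = 0.284 × 37080 = 10530 C
n(e⁻) = 10530 / 96500 = 0.1091 mol
Zn²⁺ + 2e⁻ → Zn, so theoretical n(Zn) = 0.05455 mol → 3.566 g
Efficiency = 1.98 / 3.566 = 0.5552 = 55.5%

55.5%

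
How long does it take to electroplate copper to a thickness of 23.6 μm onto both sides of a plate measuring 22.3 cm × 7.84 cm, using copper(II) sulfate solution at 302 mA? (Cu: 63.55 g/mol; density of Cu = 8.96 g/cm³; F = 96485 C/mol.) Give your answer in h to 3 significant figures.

20.7 h

Plated area = 2 × 22.3 × 7.84 = 349.7 cm²
Volume = 349.7 × 23.6×10⁻⁴ cm = 0.8253 cm³
m(Cu) = 0.8253 × 8.96 = 7.395 g
n(Cu) = 7.395 / 63.55 = 0.1164 mol; n(e⁻) = 2 × 0.1164 = 0.2328 mol
Q = 0.2328 × 96485 = 22460 C
t = 22460 / 0.302 = 74370 s = 20.7 h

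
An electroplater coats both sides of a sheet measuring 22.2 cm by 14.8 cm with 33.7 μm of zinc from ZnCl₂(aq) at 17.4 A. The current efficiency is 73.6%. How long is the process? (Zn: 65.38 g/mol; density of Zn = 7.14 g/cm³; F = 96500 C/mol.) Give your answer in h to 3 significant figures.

1.01 h

Plated area = 2 × 22.2 × 14.8 = 657.1 cm²
Volume = 657.1 × 33.7×10⁻⁴ cm = 2.214 cm³
m(Zn) = 2.214 × 7.14 = 15.81 g
n(Zn) = 15.81 / 65.38 = 0.2418 mol; n(e⁻) = 2 × 0.2418 = 0.4836 mol
Q = 0.4836 × 96500 / 0.736 = 63410 C
t = 63410 / 17.4 = 3644 s = 1.01 h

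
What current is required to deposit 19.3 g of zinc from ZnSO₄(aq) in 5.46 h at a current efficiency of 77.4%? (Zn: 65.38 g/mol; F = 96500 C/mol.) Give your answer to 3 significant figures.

n(Zn) = 19.3 / 65.38 = 0.2952 mol
Zn²⁺ + 2e⁻ → Zn, so n(e⁻) = 2 × 0.2952 = 0.5904 mol
Q = 0.5904 × 96500 / 0.774 = 73610 C
I = Q / t = 73610 / 19656 s = 3.74 A

3.74 A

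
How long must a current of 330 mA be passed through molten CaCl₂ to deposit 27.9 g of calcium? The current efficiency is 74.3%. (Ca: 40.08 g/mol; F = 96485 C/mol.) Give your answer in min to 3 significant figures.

9130 min

n(Ca) = 27.9 / 40.08 = 0.6961 mol
Ca²⁺ + 2e⁻ → Ca, so n(e⁻) = 2 × 0.6961 = 1.392 mol
Q = 1.392 × 96485 / 0.743 = 1.808×10^5 C
t = Q / I = 1.808×10^5 / 0.330 = 5.479×10^5 s = 9130 min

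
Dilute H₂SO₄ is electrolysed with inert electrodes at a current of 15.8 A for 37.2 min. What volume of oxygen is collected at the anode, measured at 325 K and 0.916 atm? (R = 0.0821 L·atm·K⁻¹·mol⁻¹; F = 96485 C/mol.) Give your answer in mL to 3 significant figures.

Q = 15.8 A × 2232 s = 35270 C
Moles of electrons = 35270 / 96485 = 0.3655 mol
2H₂O → O₂ + 4H⁺ + 4e⁻, so n(O₂) = 0.3655 / 4 = 0.09138 mol
V = nRT/P = 0.09138 × 0.0821 × 325 / 0.916 = 2.662 L
= 2660 mL

2660 mL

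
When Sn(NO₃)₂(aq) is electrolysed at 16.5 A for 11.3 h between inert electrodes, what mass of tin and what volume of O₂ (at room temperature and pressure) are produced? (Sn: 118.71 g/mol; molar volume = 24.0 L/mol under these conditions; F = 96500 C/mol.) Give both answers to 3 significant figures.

Q = 16.5 × 40680 = 6.712×10^5 C; n(e⁻) = 6.712×10^5 / 96500 = 6.955 mol
Cathode: Sn²⁺ + 2e⁻ → Sn → n(Sn) = 6.955/2 = 3.478 mol → 413 g
Anode: 2H₂O → O₂ + 4H⁺ + 4e⁻ → n(O₂) = 6.955/4 = 1.739 mol → 41.7 L

413 g Sn; 41.7 L O₂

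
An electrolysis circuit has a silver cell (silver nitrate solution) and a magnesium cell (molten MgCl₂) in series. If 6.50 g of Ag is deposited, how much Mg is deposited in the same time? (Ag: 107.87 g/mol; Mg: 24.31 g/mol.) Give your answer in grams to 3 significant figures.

n(Ag) = 6.50 / 107.87 = 0.06026 mol
Ag⁺ + e⁻ → Ag, so n(e⁻) = 0.06026 mol
Same current for the same time ⇒ same n(e⁻) = 0.06026 mol in both cells.
Mg²⁺ + 2e⁻ → Mg, so n(Mg) = 0.06026 / 2 = 0.03013 mol
m(Mg) = 0.03013 × 24.31 = 0.732 g

0.732 g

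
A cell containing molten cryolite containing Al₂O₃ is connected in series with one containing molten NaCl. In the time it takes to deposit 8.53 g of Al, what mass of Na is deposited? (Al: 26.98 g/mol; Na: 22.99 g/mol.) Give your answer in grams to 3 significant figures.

21.8 g

n(Al) = 8.53 / 26.98 = 0.3162 mol
Al³⁺ + 3e⁻ → Al, so n(e⁻) = 3 × 0.3162 = 0.9486 mol
In series, the same 0.9486 mol of electrons flows through the second cell.
Na⁺ + e⁻ → Na, so n(Na) = 0.9486 mol
m(Na) = 0.9486 × 22.99 = 21.8 g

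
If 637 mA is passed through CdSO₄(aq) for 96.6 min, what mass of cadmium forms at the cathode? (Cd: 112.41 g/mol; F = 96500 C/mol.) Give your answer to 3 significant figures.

Charge passed = 0.637 × 5796 = 3692 C
n(e⁻) = 3692 / 96500 = 0.03826 mol
Cd²⁺ + 2e⁻ → Cd, so n(Cd) = 0.03826 / 2 = 0.01913 mol
m = 0.01913 × 112.41 = 2.15 g

2.15 g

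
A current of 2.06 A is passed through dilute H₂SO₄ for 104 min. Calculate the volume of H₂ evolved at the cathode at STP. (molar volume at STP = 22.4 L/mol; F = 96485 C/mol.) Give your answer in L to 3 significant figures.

1.49 L

Q = 2.06 A × 6240 s = 12850 C
n(e⁻) = 12850 / 96485 = 0.1332 mol
2H⁺ + 2e⁻ → H₂, so n(H₂) = 0.1332 / 2 = 0.06660 mol
V = 0.06660 × 22.4 = 1.492 L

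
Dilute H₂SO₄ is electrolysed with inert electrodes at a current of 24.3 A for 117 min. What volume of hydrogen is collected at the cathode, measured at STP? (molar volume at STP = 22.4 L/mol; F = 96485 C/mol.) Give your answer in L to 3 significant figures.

Q = 24.3 A × 7020 s = 1.706×10^5 C
n(e⁻) = 1.706×10^5 / 96485 = 1.768 mol
2H⁺ + 2e⁻ → H₂, so n(H₂) = 1.768 / 2 = 0.8840 mol
V = 0.8840 × 22.4 = 19.80 L

19.8 L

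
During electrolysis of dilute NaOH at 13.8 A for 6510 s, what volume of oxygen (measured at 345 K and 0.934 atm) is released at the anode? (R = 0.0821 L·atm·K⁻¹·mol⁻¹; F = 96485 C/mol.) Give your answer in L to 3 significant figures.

Q = It = 13.8 × 6510 = 89840 C
Moles of electrons = 89840 / 96485 = 0.9311 mol
2H₂O → O₂ + 4H⁺ + 4e⁻, so n(O₂) = 0.9311 / 4 = 0.2328 mol
V = nRT/P = 0.2328 × 0.0821 × 345 / 0.934 = 7.060 L

7.06 L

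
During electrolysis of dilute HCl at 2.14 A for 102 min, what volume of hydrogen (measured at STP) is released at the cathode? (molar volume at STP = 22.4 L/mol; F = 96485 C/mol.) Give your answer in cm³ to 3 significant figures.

Charge passed = 2.14 × 6120 = 13100 C
n(e⁻) = Q/F = 13100/96485 = 0.1358 mol
2H⁺ + 2e⁻ → H₂, so n(H₂) = 0.1358 / 2 = 0.06790 mol
V = 0.06790 × 22.4 = 1.521 L
= 1520 cm³

1520 cm³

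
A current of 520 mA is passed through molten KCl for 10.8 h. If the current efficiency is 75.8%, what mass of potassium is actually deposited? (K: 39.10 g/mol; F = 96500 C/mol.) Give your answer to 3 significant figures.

Q = 0.520 × 38880 = 20220 C
n(e⁻) = 20220 / 96500 = 0.2095 mol
K⁺ + e⁻ → K, so theoretical m(K) = 0.2095 × 39.10 = 8.191 g
Actual mass = 75.8% × 8.191 = 6.21 g

6.21 g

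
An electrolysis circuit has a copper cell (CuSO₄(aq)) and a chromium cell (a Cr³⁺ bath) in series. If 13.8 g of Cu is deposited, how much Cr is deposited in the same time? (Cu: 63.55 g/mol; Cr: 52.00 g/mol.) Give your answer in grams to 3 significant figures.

n(Cu) = 13.8 / 63.55 = 0.2172 mol
Cu²⁺ + 2e⁻ → Cu, so n(e⁻) = 2 × 0.2172 = 0.4344 mol
Same current for the same time ⇒ same n(e⁻) = 0.4344 mol in both cells.
Cr³⁺ + 3e⁻ → Cr, so n(Cr) = 0.4344 / 3 = 0.1448 mol
m(Cr) = 0.1448 × 52.00 = 7.53 g

7.53 g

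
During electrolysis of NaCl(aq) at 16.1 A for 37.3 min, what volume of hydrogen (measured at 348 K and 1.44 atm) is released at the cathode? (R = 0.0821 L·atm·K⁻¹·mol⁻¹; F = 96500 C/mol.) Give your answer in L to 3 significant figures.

3.70 L

Q = 16.1 A × 2238 s = 36030 C
n(e⁻) = Q/F = 36030/96500 = 0.3734 mol
2H⁺ + 2e⁻ → H₂, so n(H₂) = 0.3734 / 2 = 0.1867 mol
V = nRT/P = 0.1867 × 0.0821 × 348 / 1.44 = 3.704 L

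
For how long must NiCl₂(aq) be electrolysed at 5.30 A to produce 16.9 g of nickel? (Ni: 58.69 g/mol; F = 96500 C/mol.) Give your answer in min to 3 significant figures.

175 min

n(Ni) = 16.9 / 58.69 = 0.2880 mol
Ni²⁺ + 2e⁻ → Ni, so n(e⁻) = 2 × 0.2880 = 0.5760 mol
Q = 0.5760 × 96500 = 55580 C
t = Q / I = 55580 / 5.30 = 10490 s = 175 min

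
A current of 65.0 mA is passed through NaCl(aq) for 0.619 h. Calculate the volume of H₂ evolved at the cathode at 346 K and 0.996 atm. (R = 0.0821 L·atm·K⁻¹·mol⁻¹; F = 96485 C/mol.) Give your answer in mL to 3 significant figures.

21.4 mL

Q = 0.0650 A × 2228.4 s = 144.8 C
Moles of electrons = 144.8 / 96485 = 0.001501 mol
2H⁺ + 2e⁻ → H₂, so n(H₂) = 0.001501 / 2 = 7.505×10^-4 mol
V = nRT/P = 7.505×10^-4 × 0.0821 × 346 / 0.996 = 0.02140 L
= 21.4 mL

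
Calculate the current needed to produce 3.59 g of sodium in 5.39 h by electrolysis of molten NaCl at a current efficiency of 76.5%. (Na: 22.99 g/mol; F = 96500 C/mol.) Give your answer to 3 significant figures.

1.02 A

n(Na) = 3.59 / 22.99 = 0.1562 mol
Na⁺ + e⁻ → Na, so n(e⁻) = 0.1562 mol
Q = 0.1562 × 96500 / 0.765 = 19700 C
I = Q / t = 19700 / 19404 s = 1.02 A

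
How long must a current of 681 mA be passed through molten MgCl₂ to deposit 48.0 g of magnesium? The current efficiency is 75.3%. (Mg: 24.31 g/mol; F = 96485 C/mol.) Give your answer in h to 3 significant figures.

n(Mg) = 48.0 / 24.31 = 1.974 mol
Mg²⁺ + 2e⁻ → Mg, so n(e⁻) = 2 × 1.974 = 3.948 mol
Q = 3.948 × 96485 / 0.753 = 5.059×10^5 C
t = Q / I = 5.059×10^5 / 0.681 = 7.429×10^5 s = 206 h

206 h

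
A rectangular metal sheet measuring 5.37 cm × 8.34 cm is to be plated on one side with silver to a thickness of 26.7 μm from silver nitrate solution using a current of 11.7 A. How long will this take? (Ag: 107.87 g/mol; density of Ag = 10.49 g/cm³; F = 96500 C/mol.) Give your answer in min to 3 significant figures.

1.60 min

Plated area = 5.37 × 8.34 = 44.79 cm²
Volume = 44.79 × 26.7×10⁻⁴ cm = 0.1196 cm³
m(Ag) = 0.1196 × 10.49 = 1.255 g
n(Ag) = 1.255 / 107.87 = 0.01163 mol; n(e⁻) = 0.01163 mol
Q = 0.01163 × 96500 = 1122 C
t = 1122 / 11.7 = 95.90 s = 1.60 min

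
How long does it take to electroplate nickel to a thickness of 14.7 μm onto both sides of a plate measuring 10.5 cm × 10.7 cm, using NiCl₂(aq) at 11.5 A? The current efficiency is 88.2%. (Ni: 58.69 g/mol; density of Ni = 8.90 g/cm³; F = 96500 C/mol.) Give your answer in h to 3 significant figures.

Plated area = 2 × 10.5 × 10.7 = 224.7 cm²
Volume = 224.7 × 14.7×10⁻⁴ cm = 0.3303 cm³
m(Ni) = 0.3303 × 8.90 = 2.940 g
n(Ni) = 2.940 / 58.69 = 0.05009 mol; n(e⁻) = 2 × 0.05009 = 0.1002 mol
Q = 0.1002 × 96500 / 0.882 = 10960 C
t = 10960 / 11.5 = 953.0 s = 0.265 h

0.265 h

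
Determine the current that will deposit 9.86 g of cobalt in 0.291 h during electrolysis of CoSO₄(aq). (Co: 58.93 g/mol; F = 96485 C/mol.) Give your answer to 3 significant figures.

30.8 A

n(Co) = 9.86 / 58.93 = 0.1673 mol
Co²⁺ + 2e⁻ → Co, so n(e⁻) = 2 × 0.1673 = 0.3346 mol
Q = 0.3346 × 96485 = 32280 C
I = Q / t = 32280 / 1047.6 s = 30.8 A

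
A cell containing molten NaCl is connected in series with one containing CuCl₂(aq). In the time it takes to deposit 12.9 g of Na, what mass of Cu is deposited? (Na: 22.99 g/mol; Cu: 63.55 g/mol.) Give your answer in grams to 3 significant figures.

17.8 g

n(Na) = 12.9 / 22.99 = 0.5611 mol
Na⁺ + e⁻ → Na, so n(e⁻) = 0.5611 mol
The cells are in series, so the same charge (and hence the same n(e⁻) = 0.5611 mol) passes through both.
Cu²⁺ + 2e⁻ → Cu, so n(Cu) = 0.5611 / 2 = 0.2806 mol
m(Cu) = 0.2806 × 63.55 = 17.8 g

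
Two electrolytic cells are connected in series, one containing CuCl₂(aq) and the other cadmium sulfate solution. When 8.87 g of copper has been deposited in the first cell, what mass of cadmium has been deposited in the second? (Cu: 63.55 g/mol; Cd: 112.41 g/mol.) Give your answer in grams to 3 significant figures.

15.7 g

n(Cu) = 8.87 / 63.55 = 0.1396 mol
Cu²⁺ + 2e⁻ → Cu, so n(e⁻) = 2 × 0.1396 = 0.2792 mol
Since the cells are in series, n(e⁻) in the Cd cell is also 0.2792 mol.
Cd²⁺ + 2e⁻ → Cd, so n(Cd) = 0.2792 / 2 = 0.1396 mol
m(Cd) = 0.1396 × 112.41 = 15.7 g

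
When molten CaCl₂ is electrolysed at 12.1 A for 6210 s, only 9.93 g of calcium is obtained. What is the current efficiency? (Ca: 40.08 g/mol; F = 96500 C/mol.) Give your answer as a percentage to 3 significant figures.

63.6%

Q = 12.1 × 6210 = 75140 C
n(e⁻) = 75140 / 96500 = 0.7787 mol
Ca²⁺ + 2e⁻ → Ca, so theoretical n(Ca) = 0.3894 mol → 15.61 g
Efficiency = 9.93 / 15.61 = 0.6361 = 63.6%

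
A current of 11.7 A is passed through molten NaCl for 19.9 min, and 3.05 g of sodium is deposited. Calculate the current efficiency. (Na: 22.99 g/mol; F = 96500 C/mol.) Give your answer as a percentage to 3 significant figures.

Q = 11.7 × 1194 = 13970 C
n(e⁻) = 13970 / 96500 = 0.1448 mol
Na⁺ + e⁻ → Na, so theoretical n(Na) = 0.1448 mol → 3.329 g
Efficiency = 3.05 / 3.329 = 0.9162 = 91.6%

91.6%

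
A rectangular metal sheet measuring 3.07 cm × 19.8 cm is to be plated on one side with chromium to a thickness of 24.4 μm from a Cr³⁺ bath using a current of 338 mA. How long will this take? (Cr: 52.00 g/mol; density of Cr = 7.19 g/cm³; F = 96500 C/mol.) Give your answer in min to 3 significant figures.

293 min

Plated area = 3.07 × 19.8 = 60.79 cm²
Volume = 60.79 × 24.4×10⁻⁴ cm = 0.1483 cm³
m(Cr) = 0.1483 × 7.19 = 1.066 g
n(Cr) = 1.066 / 52.00 = 0.02050 mol; n(e⁻) = 3 × 0.02050 = 0.06150 mol
Q = 0.06150 × 96500 = 5935 C
t = 5935 / 0.338 = 17560 s = 293 min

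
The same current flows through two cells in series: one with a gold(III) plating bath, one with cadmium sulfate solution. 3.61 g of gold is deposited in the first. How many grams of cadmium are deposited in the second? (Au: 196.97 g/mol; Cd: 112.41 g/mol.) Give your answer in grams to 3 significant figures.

n(Au) = 3.61 / 196.97 = 0.01833 mol
Au³⁺ + 3e⁻ → Au, so n(e⁻) = 3 × 0.01833 = 0.05499 mol
Since the cells are in series, n(e⁻) in the Cd cell is also 0.05499 mol.
Cd²⁺ + 2e⁻ → Cd, so n(Cd) = 0.05499 / 2 = 0.02750 mol
m(Cd) = 0.02750 × 112.41 = 3.09 g

3.09 g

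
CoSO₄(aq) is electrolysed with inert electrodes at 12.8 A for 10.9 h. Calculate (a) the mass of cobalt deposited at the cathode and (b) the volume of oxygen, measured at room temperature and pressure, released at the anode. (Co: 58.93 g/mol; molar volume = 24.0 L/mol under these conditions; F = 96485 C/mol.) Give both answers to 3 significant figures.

153 g Co; 31.2 L O₂

Q = 12.8 × 39240 = 5.023×10^5 C; n(e⁻) = 5.023×10^5 / 96485 = 5.206 mol
Cathode: Co²⁺ + 2e⁻ → Co → n(Co) = 5.206/2 = 2.603 mol → 153 g
Anode: 2H₂O → O₂ + 4H⁺ + 4e⁻ → n(O₂) = 5.206/4 = 1.302 mol → 31.2 L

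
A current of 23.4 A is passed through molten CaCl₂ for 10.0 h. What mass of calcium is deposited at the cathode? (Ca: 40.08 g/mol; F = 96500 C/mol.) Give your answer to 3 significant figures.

Q = 23.4 A × 36000 s = 8.424×10^5 C
Moles of electrons = 8.424×10^5 / 96500 = 8.730 mol
Ca²⁺ + 2e⁻ → Ca, so n(Ca) = 8.730 / 2 = 4.365 mol
m = 4.365 × 40.08 = 175 g

175 g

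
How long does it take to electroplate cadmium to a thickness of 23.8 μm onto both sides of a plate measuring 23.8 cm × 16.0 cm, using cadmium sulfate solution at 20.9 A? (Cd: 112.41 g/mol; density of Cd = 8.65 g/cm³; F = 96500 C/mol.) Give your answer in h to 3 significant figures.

Plated area = 2 × 23.8 × 16.0 = 761.6 cm²
Volume = 761.6 × 23.8×10⁻⁴ cm = 1.813 cm³
m(Cd) = 1.813 × 8.65 = 15.68 g
n(Cd) = 15.68 / 112.41 = 0.1395 mol; n(e⁻) = 2 × 0.1395 = 0.2790 mol
Q = 0.2790 × 96500 = 26920 C
t = 26920 / 20.9 = 1288 s = 0.358 h

0.358 h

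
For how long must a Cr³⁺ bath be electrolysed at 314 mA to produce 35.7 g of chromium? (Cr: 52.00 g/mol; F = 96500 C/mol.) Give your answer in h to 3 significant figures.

176 h

n(Cr) = 35.7 / 52.00 = 0.6865 mol
Cr³⁺ + 3e⁻ → Cr, so n(e⁻) = 3 × 0.6865 = 2.060 mol
Q = 2.060 × 96500 = 1.988×10^5 C
t = Q / I = 1.988×10^5 / 0.314 = 6.331×10^5 s = 176 h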